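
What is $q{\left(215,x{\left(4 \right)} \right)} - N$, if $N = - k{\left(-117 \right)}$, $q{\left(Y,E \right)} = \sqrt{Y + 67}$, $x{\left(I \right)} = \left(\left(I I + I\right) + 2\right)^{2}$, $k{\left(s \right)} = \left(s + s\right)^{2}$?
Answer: $54756 + \sqrt{282} \approx 54773.0$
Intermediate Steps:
$k{\left(s \right)} = 4 s^{2}$ ($k{\left(s \right)} = \left(2 s\right)^{2} = 4 s^{2}$)
$x{\left(I \right)} = \left(2 + I + I^{2}\right)^{2}$ ($x{\left(I \right)} = \left(\left(I^{2} + I\right) + 2\right)^{2} = \left(\left(I + I^{2}\right) + 2\right)^{2} = \left(2 + I + I^{2}\right)^{2}$)
$q{\left(Y,E \right)} = \sqrt{67 + Y}$
$N = -54756$ ($N = - 4 \left(-117\right)^{2} = - 4 \cdot 13689 = \left(-1\right) 54756 = -54756$)
$q{\left(215,x{\left(4 \right)} \right)} - N = \sqrt{67 + 215} - -54756 = \sqrt{282} + 54756 = 54756 + \sqrt{282}$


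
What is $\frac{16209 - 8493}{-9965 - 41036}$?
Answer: $- \frac{7716}{51001} \approx -0.15129$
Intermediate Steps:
$\frac{16209 - 8493}{-9965 - 41036} = \frac{7716}{-51001} = 7716 \left(- \frac{1}{51001}\right) = - \frac{7716}{51001}$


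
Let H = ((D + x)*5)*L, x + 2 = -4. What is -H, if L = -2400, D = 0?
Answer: -72000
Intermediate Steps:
x = -6 (x = -2 - 4 = -6)
H = 72000 (H = ((0 - 6)*5)*(-2400) = -6*5*(-2400) = -30*(-2400) = 72000)
-H = -1*72000 = -72000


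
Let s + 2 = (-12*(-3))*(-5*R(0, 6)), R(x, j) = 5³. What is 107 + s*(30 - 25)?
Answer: -112403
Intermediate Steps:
R(x, j) = 125
s = -22502 (s = -2 + (-12*(-3))*(-5*125) = -2 - 2*(-18)*(-625) = -2 + 36*(-625) = -2 - 22500 = -22502)
107 + s*(30 - 25) = 107 - 22502*(30 - 25) = 107 - 22502*5 = 107 - 112510 = -112403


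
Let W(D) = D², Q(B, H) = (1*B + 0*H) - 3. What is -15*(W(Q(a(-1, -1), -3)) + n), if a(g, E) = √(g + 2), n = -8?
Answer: 60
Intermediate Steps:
a(g, E) = √(2 + g)
Q(B, H) = -3 + B (Q(B, H) = (B + 0) - 3 = B - 3 = -3 + B)
-15*(W(Q(a(-1, -1), -3)) + n) = -15*((-3 + √(2 - 1))² - 8) = -15*((-3 + √1)² - 8) = -15*((-3 + 1)² - 8) = -15*((-2)² - 8) = -15*(4 - 8) = -15*(-4) = 60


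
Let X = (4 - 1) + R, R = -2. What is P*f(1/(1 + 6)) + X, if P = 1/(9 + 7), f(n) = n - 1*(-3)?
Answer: 67/56 ≈ 1.1964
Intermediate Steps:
f(n) = 3 + n (f(n) = n + 3 = 3 + n)
X = 1 (X = (4 - 1) - 2 = 3 - 2 = 1)
P = 1/16 ≈ 0.062500
P*f(1/(1 + 6)) + X = (3 + 1/(1 + 6))/16 + 1 = (3 + 1/7)/16 + 1 = (1/16)*(22/7) + 1 = 11/56 + 1 = 67/56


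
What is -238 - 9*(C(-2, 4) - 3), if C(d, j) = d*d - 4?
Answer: -211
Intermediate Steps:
C(d, j) = -4 + d² (C(d, j) = d² - 4 = -4 + d²)
-238 - 9*(C(-2, 4) - 3) = -238 - 9*((-4 + (-2)²) - 3) = -238 - 9*((-4 + 4) - 3) = -238 - 9*(0 - 3) = -238 - 9*(-3) = -238 + 27 = -211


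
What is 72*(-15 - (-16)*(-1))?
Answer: -2232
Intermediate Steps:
72*(-15 - (-16)*(-1)) = 72*(-15 - 16*1) = 72*(-15 - 16) = 72*(-31) = -2232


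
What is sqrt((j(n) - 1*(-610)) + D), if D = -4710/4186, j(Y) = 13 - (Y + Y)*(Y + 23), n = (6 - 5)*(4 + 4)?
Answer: 4*sqrt(34463338)/2093 ≈ 11.219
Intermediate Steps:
n = 8 (n = 1*8 = 8)
j(Y) = 13 - 2*Y*(23 + Y)
D = -2355/2093 (D = -4710*1/4186 = -2355/2093 ≈ -1.1252)
sqrt((j(n) - 1*(-610)) + D) = sqrt(((13 - 46*8 - 2*8**2) - 1*(-610)) - 2355/2093) = sqrt(((13 - 368 - 2*64) + 610) - 2355/2093) = sqrt(((13 - 368 - 128) + 610) - 2355/2093) = sqrt((-483 + 610) - 2355/2093) = sqrt(127 - 2355/2093) = sqrt(263456/2093) = 4*sqrt(34463338)/2093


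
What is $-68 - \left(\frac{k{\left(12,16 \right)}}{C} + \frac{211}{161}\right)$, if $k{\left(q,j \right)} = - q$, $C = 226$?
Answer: $- \frac{1260001}{18193} \approx -69.257$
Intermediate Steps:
$-68 - \left(\frac{k{\left(12,16 \right)}}{C} + \frac{211}{161}\right) = -68 - \left(\frac{\left(-1\right) 12}{226} + \frac{211}{161}\right) = -68 - \left(\left(-12\right) \frac{1}{226} + 211 \cdot \frac{1}{161}\right) = -68 - \left(- \frac{6}{113} + \frac{211}{161}\right) = -68 - \frac{22877}{18193} = - \frac{1260001}{18193}$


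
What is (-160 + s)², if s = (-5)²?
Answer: 18225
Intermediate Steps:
s = 25
(-160 + s)² = (-160 + 25)² = (-135)² = 18225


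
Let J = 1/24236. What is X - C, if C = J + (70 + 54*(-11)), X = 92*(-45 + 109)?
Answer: 155401231/24236 ≈ 6412.0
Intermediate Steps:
J = 1/24236 ≈ 4.1261e-5
X = 5888 (X = 92*64 = 5888)
C = -12699663/24236 (C = 1/24236 + (70 + 54*(-11)) = 1/24236 + (70 - 594) = 1/24236 - 524 = -12699663/24236 ≈ -524.00)
X - C = 5888 - 1*(-12699663/24236) = 5888 + 12699663/24236 = 155401231/24236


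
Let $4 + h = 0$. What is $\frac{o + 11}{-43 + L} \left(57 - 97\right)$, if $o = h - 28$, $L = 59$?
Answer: $\frac{105}{2} \approx 52.5$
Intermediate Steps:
$h = -4$ ($h = -4 + 0 = -4$)
$o = -32$ ($o = -4 - 28 = -32$)
$\frac{o + 11}{-43 + L} \left(57 - 97\right) = \frac{-32 + 11}{-43 + 59} \left(57 - 97\right) = - \frac{21}{16} \left(-40\right) = \left(-21\right) \frac{1}{16} \left(-40\right) = \left(- \frac{21}{16}\right) \left(-40\right) = \frac{105}{2}$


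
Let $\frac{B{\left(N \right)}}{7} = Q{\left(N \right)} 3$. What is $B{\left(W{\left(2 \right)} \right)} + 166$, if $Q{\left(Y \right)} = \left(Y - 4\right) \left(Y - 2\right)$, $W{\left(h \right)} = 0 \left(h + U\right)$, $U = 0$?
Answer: $334$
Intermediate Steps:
$W{\left(h \right)} = 0$ ($W{\left(h \right)} = 0 \left(h + 0\right) = 0 h = 0$)
$Q{\left(Y \right)} = \left(-4 + Y\right) \left(-2 + Y\right)$
$B{\left(N \right)} = 168 - 126 N + 21 N^{2}$ ($B{\left(N \right)} = 7 \left(8 + N^{2} - 6 N\right) 3 = 7 \left(24 - 18 N + 3 N^{2}\right) = 168 - 126 N + 21 N^{2}$)
$B{\left(W{\left(2 \right)} \right)} + 166 = \left(168 - 0 + 21 \cdot 0^{2}\right) + 166 = \left(168 + 0 + 21 \cdot 0\right) + 166 = \left(168 + 0 + 0\right) + 166 = 168 + 166 = 334$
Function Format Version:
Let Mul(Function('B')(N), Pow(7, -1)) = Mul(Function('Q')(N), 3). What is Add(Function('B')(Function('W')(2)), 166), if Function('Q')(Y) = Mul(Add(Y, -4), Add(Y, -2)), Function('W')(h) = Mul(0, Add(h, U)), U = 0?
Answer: 334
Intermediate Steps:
Function('W')(h) = 0 (Function('W')(h) = Mul(0, Add(h, 0)) = Mul(0, h) = 0)
Function('Q')(Y) = Mul(Add(-4, Y), Add(-2, Y))
Function('B')(N) = Add(168, Mul(-126, N), Mul(21, Pow(N, 2))) (Function('B')(N) = Mul(7, Mul(Add(8, Pow(N, 2), Mul(-6, N)), 3)) = Mul(7, Add(24, Mul(-18, N), Mul(3, Pow(N, 2)))) = Add(168, Mul(-126, N), Mul(21, Pow(N, 2))))
Add(Function('B')(Function('W')(2)), 166) = Add(Add(168, Mul(-126, 0), Mul(21, Pow(0, 2))), 166) = Add(Add(168, 0, Mul(21, 0)), 166) = Add(Add(168, 0, 0), 166) = Add(168, 166) = 334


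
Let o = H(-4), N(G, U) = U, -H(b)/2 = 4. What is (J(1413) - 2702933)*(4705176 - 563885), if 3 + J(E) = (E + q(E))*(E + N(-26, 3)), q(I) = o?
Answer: -2954628911696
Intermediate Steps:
H(b) = -8 (H(b) = -2*4 = -8)
o = -8
q(I) = -8
J(E) = -3 + (-8 + E)*(3 + E) (J(E) = -3 + (E - 8)*(E + 3) = -3 + (-8 + E)*(3 + E))
(J(1413) - 2702933)*(4705176 - 563885) = ((-27 + 1413² - 5*1413) - 2702933)*(4705176 - 563885) = ((-27 + 1996569 - 7065) - 2702933)*4141291 = (1989477 - 2702933)*4141291 = -713456*4141291 = -2954628911696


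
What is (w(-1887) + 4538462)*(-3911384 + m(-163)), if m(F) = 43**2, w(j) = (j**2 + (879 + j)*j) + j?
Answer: -39093160660400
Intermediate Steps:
w(j) = j + j**2 + j*(879 + j) (w(j) = (j**2 + j*(879 + j)) + j = j + j**2 + j*(879 + j))
m(F) = 1849
(w(-1887) + 4538462)*(-3911384 + m(-163)) = (2*(-1887)*(440 - 1887) + 4538462)*(-3911384 + 1849) = (2*(-1887)*(-1447) + 4538462)*(-3909535) = (5460978 + 4538462)*(-3909535) = 9999440*(-3909535) = -39093160660400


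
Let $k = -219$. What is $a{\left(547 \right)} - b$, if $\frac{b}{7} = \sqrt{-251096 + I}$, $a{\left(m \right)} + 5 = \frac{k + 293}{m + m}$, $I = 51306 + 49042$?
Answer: $- \frac{2698}{547} - 182 i \sqrt{223} \approx -4.9324 - 2717.8 i$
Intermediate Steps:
$I = 100348$
$a{\left(m \right)} = -5 + \frac{37}{m}$ ($a{\left(m \right)} = -5 + \frac{-219 + 293}{m + m} = -5 + \frac{74}{2 m} = -5 + 74 \frac{1}{2 m} = -5 + \frac{37}{m}$)
$b = 182 i \sqrt{223}$ ($b = 7 \sqrt{-251096 + 100348} = 7 \sqrt{-150748} = 7 \cdot 26 i \sqrt{223} = 182 i \sqrt{223} \approx 2717.8 i$)
$a{\left(547 \right)} - b = \left(-5 + \frac{37}{547}\right) - 182 i \sqrt{223} = - \frac{2698}{547} - 182 i \sqrt{223}$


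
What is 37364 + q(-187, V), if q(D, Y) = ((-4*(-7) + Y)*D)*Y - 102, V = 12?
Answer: -52498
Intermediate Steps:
q(D, Y) = -102 + D*Y*(28 + Y) (q(D, Y) = ((28 + Y)*D)*Y - 102 = (D*(28 + Y))*Y - 102 = D*Y*(28 + Y) - 102 = -102 + D*Y*(28 + Y))
37364 + q(-187, V) = 37364 + (-102 - 187*12² + 28*(-187)*12) = 37364 + (-102 - 187*144 - 62832) = 37364 + (-102 - 26928 - 62832) = 37364 - 89862 = -52498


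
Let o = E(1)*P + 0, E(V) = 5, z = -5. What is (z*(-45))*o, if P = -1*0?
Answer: 0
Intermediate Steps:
P = 0
o = 0 (o = 5*0 + 0 = 0 + 0 = 0)
(z*(-45))*o = -5*(-45)*0 = 225*0 = 0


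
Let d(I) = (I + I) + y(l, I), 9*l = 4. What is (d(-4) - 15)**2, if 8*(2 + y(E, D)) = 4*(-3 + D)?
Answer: 3249/4 ≈ 812.25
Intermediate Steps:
l = 4/9 (l = (1/9)*4 = 4/9 ≈ 0.44444)
y(E, D) = -7/2 + D/2 (y(E, D) = -2 + (4*(-3 + D))/8 = -2 + (-12 + 4*D)/8 = -2 + (-3/2 + D/2) = -7/2 + D/2)
d(I) = -7/2 + 5*I/2 (d(I) = (I + I) + (-7/2 + I/2) = 2*I + (-7/2 + I/2) = -7/2 + 5*I/2)
(d(-4) - 15)**2 = ((-7/2 + (5/2)*(-4)) - 15)**2 = ((-7/2 - 10) - 15)**2 = (-27/2 - 15)**2 = (-57/2)**2 = 3249/4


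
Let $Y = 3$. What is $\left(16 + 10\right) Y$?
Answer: $78$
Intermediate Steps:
$\left(16 + 10\right) Y = \left(16 + 10\right) 3 = 26 \cdot 3 = 78$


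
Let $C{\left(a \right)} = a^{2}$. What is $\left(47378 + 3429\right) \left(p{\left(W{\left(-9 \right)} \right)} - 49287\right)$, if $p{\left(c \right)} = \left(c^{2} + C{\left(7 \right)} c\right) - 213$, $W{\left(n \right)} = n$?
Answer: $-2533237020$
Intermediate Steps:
$p{\left(c \right)} = -213 + c^{2} + 49 c$ ($p{\left(c \right)} = \left(c^{2} + 7^{2} c\right) - 213 = \left(c^{2} + 49 c\right) - 213 = -213 + c^{2} + 49 c$)
$\left(47378 + 3429\right) \left(p{\left(W{\left(-9 \right)} \right)} - 49287\right) = \left(47378 + 3429\right) \left(\left(-213 + \left(-9\right)^{2} + 49 \left(-9\right)\right) - 49287\right) = 50807 \left(\left(-213 + 81 - 441\right) - 49287\right) = 50807 \left(-573 - 49287\right) = 50807 \left(-49860\right) = -2533237020$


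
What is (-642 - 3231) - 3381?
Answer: -7254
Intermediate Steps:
(-642 - 3231) - 3381 = -3873 - 3381 = -7254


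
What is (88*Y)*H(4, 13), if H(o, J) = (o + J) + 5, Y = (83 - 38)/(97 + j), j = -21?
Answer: 21780/19 ≈ 1146.3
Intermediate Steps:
Y = 45/76 (Y = (83 - 38)/(97 - 21) = 45/76 ≈ 0.59210)
H(o, J) = 5 + J + o (H(o, J) = (J + o) + 5 = 5 + J + o)
(88*Y)*H(4, 13) = (88*(45/76))*(5 + 13 + 4) = (990/19)*22 = 21780/19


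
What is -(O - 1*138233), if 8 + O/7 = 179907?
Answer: -1121060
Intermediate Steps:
O = 1259293 (O = -56 + 7*179907 = -56 + 1259349 = 1259293)
-(O - 1*138233) = -(1259293 - 1*138233) = -(1259293 - 138233) = -1*1121060 = -1121060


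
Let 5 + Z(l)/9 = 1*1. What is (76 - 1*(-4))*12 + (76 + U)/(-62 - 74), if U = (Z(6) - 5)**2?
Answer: 128803/136 ≈ 947.08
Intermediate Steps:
Z(l) = -36 (Z(l) = -45 + 9*(1*1) = -45 + 9*1 = -45 + 9 = -36)
U = 1681 (U = (-36 - 5)**2 = (-41)**2 = 1681)
(76 - 1*(-4))*12 + (76 + U)/(-62 - 74) = (76 - 1*(-4))*12 + (76 + 1681)/(-62 - 74) = (76 + 4)*12 + 1757/(-136) = 80*12 + 1757*(-1/136) = 960 - 1757/136 = 128803/136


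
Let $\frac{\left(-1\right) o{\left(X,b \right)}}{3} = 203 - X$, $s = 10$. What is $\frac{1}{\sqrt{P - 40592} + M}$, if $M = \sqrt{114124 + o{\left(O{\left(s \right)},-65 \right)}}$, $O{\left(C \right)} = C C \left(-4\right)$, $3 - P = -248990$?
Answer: $\frac{1}{\sqrt{112315} + \sqrt{208401}} \approx 0.0012632$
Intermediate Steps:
$P = 248993$ ($P = 3 - -248990 = 3 + 248990 = 248993$)
$O{\left(C \right)} = - 4 C^{2}$ ($O{\left(C \right)} = C^{2} \left(-4\right) = - 4 C^{2}$)
$o{\left(X,b \right)} = -609 + 3 X$ ($o{\left(X,b \right)} = - 3 \left(203 - X\right) = -609 + 3 X$)
$M = \sqrt{112315}$ ($M = \sqrt{114124 + \left(-609 + 3 \left(- 4 \cdot 10^{2}\right)\right)} = \sqrt{114124 + \left(-609 + 3 \left(\left(-4\right) 100\right)\right)} = \sqrt{114124 + \left(-609 + 3 \left(-400\right)\right)} = \sqrt{114124 - 1809} = \sqrt{112315} \approx 335.13$)
$\frac{1}{\sqrt{P - 40592} + M} = \frac{1}{\sqrt{248993 - 40592} + \sqrt{112315}} = \frac{1}{\sqrt{208401} + \sqrt{112315}} = \frac{1}{\sqrt{112315} + \sqrt{208401}}$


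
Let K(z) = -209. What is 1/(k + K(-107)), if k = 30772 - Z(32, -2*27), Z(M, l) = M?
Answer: 1/30531 ≈ 3.2754e-5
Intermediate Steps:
k = 30740 (k = 30772 - 1*32 = 30772 - 32 = 30740)
1/(k + K(-107)) = 1/(30740 - 209) = 1/30531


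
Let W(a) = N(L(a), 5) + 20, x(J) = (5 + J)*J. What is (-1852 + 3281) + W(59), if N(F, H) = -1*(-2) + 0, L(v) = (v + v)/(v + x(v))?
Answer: 1451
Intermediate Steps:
x(J) = J*(5 + J)
L(v) = 2*v/(v + v*(5 + v)) (L(v) = (v + v)/(v + v*(5 + v)) = (2*v)/(v + v*(5 + v)) = 2*v/(v + v*(5 + v)))
N(F, H) = 2 (N(F, H) = 2 + 0 = 2)
W(a) = 22 (W(a) = 2 + 20 = 22)
(-1852 + 3281) + W(59) = (-1852 + 3281) + 22 = 1429 + 22 = 1451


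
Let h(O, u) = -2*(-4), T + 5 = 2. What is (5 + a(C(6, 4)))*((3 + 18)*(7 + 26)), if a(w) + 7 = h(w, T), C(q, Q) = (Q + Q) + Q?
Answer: 4158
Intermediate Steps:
T = -3 (T = -5 + 2 = -3)
h(O, u) = 8
C(q, Q) = 3*Q (C(q, Q) = 2*Q + Q = 3*Q)
a(w) = 1 (a(w) = -7 + 8 = 1)
(5 + a(C(6, 4)))*((3 + 18)*(7 + 26)) = (5 + 1)*((3 + 18)*(7 + 26)) = 6*(21*33) = 6*693 = 4158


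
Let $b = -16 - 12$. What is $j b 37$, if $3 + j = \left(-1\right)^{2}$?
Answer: $2072$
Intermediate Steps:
$j = -2$ ($j = -3 + \left(-1\right)^{2} = -3 + 1 = -2$)
$b = -28$
$j b 37 = \left(-2\right) \left(-28\right) 37 = 56 \cdot 37 = 2072$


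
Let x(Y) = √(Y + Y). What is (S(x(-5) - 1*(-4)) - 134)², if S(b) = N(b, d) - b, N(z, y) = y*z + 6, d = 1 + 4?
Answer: 12384 - 896*I*√10 ≈ 12384.0 - 2833.4*I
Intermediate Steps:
d = 5
N(z, y) = 6 + y*z
x(Y) = √2*√Y (x(Y) = √(2*Y) = √2*√Y)
S(b) = 6 + 4*b (S(b) = (6 + 5*b) - b = 6 + 4*b)
(S(x(-5) - 1*(-4)) - 134)² = ((6 + 4*(√2*√(-5) - 1*(-4))) - 134)² = ((6 + 4*(√2*(I*√5) + 4)) - 134)² = ((6 + 4*(I*√10 + 4)) - 134)² = ((6 + 4*(4 + I*√10)) - 134)² = ((6 + (16 + 4*I*√10)) - 134)² = ((22 + 4*I*√10) - 134)² = (-112 + 4*I*√10)²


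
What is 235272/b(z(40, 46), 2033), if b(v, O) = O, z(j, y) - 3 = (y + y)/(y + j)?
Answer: 235272/2033 ≈ 115.73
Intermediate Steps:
z(j, y) = 3 + 2*y/(j + y) (z(j, y) = 3 + (y + y)/(y + j) = 3 + (2*y)/(j + y) = 3 + 2*y/(j + y))
235272/b(z(40, 46), 2033) = 235272/2033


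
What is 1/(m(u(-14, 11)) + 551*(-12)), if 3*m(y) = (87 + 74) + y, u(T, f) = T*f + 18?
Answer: -3/19811 ≈ -0.00015143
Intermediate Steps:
u(T, f) = 18 + T*f
m(y) = 161/3 + y/3 (m(y) = ((87 + 74) + y)/3 = (161 + y)/3 = 161/3 + y/3)
1/(m(u(-14, 11)) + 551*(-12)) = 1/((161/3 + (18 - 14*11)/3) + 551*(-12)) = 1/((161/3 + (18 - 154)/3) - 6612) = 1/((161/3 + (⅓)*(-136)) - 6612) = 1/((161/3 - 136/3) - 6612) = 1/(25/3 - 6612) = 1/(-19811/3) = -3/19811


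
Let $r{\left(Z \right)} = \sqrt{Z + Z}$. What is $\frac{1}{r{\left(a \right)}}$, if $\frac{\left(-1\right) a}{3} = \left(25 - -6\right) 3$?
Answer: $- \frac{i \sqrt{62}}{186} \approx - 0.042333 i$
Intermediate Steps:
$a = -279$ ($a = - 3 \left(25 - -6\right) 3 = - 3 \left(25 + \left(-6 + 12\right)\right) 3 = - 3 \left(25 + 6\right) 3 = - 3 \cdot 31 \cdot 3 = \left(-3\right) 93 = -279$)
$r{\left(Z \right)} = \sqrt{2} \sqrt{Z}$ ($r{\left(Z \right)} = \sqrt{2 Z} = \sqrt{2} \sqrt{Z}$)
$\frac{1}{r{\left(a \right)}} = \frac{1}{\sqrt{2} \sqrt{-279}} = \frac{1}{\sqrt{2} \cdot 3 i \sqrt{31}} = \frac{1}{3 i \sqrt{62}} = - \frac{i \sqrt{62}}{186}$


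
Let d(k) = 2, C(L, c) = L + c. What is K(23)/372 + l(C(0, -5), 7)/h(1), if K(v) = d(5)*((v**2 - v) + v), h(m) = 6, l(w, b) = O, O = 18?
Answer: 1087/186 ≈ 5.8441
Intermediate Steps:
l(w, b) = 18
K(v) = 2*v**2 (K(v) = 2*((v**2 - v) + v) = 2*v**2)
K(23)/372 + l(C(0, -5), 7)/h(1) = (2*23**2)/372 + 18/6 = (2*529)*(1/372) + 18*(1/6) = 1058*(1/372) + 3 = 529/186 + 3 = 1087/186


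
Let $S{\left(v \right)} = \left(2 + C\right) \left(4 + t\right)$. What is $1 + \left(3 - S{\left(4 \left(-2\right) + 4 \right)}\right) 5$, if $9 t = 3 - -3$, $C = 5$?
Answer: $- \frac{442}{3} \approx -147.33$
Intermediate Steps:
$t = \frac{2}{3}$ ($t = \frac{3 - -3}{9} = \frac{3 + 3}{9} = \frac{1}{9} \cdot 6 = \frac{2}{3} \approx 0.66667$)
$S{\left(v \right)} = \frac{98}{3}$ ($S{\left(v \right)} = \left(2 + 5\right) \left(4 + \frac{2}{3}\right) = 7 \cdot \frac{14}{3} = \frac{98}{3}$)
$1 + \left(3 - S{\left(4 \left(-2\right) + 4 \right)}\right) 5 = 1 + \left(3 - \frac{98}{3}\right) 5 = 1 - \frac{445}{3} = - \frac{442}{3}$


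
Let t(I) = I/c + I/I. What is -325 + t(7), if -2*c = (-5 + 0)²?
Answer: -8114/25 ≈ -324.56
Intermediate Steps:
c = -25/2 (c = -(-5 + 0)²/2 = -½*(-5)² = -½*25 = -25/2 ≈ -12.500)
t(I) = 1 - 2*I/25 (t(I) = I/(-25/2) + I/I = I*(-2/25) + 1 = -2*I/25 + 1 = 1 - 2*I/25)
-325 + t(7) = -325 + (1 - 2/25*7) = -325 + (1 - 14/25) = -325 + 11/25 = -8114/25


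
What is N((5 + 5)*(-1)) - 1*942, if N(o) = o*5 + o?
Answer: -1002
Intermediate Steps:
N(o) = 6*o (N(o) = 5*o + o = 6*o)
N((5 + 5)*(-1)) - 1*942 = 6*((5 + 5)*(-1)) - 1*942 = 6*(10*(-1)) - 942 = 6*(-10) - 942 = -60 - 942 = -1002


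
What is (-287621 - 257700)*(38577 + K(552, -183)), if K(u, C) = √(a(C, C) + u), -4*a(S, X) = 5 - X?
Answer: -21036848217 - 545321*√505 ≈ -2.1049e+10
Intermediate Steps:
a(S, X) = -5/4 + X/4 (a(S, X) = -(5 - X)/4 = -5/4 + X/4)
K(u, C) = √(-5/4 + u + C/4) (K(u, C) = √((-5/4 + C/4) + u) = √(-5/4 + u + C/4))
(-287621 - 257700)*(38577 + K(552, -183)) = (-287621 - 257700)*(38577 + √(-5 - 183 + 4*552)/2) = -545321*(38577 + √(-5 - 183 + 2208)/2) = -545321*(38577 + √2020/2) = -545321*(38577 + (2*√505)/2) = -545321*(38577 + √505) = -21036848217 - 545321*√505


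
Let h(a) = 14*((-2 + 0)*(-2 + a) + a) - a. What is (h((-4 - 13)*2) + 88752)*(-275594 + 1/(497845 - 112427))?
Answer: -4743629332187769/192709 ≈ -2.4616e+10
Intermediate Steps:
h(a) = 56 - 15*a (h(a) = 14*(-2*(-2 + a) + a) - a = 14*((4 - 2*a) + a) - a = 14*(4 - a) - a = (56 - 14*a) - a = 56 - 15*a)
(h((-4 - 13)*2) + 88752)*(-275594 + 1/(497845 - 112427)) = ((56 - 15*(-4 - 13)*2) + 88752)*(-275594 + 1/(497845 - 112427)) = ((56 - (-255)*2) + 88752)*(-275594 + 1/385418) = ((56 - 15*(-34)) + 88752)*(-275594 + 1/385418) = ((56 + 510) + 88752)*(-106218888291/385418) = (566 + 88752)*(-106218888291/385418) = 89318*(-106218888291/385418) = -4743629332187769/192709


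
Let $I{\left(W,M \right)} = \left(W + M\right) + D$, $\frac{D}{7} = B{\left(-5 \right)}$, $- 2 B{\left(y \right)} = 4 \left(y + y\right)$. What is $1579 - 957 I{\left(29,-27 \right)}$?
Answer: $-134315$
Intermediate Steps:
$B{\left(y \right)} = - 4 y$ ($B{\left(y \right)} = - \frac{4 \left(y + y\right)}{2} = - \frac{4 \cdot 2 y}{2} = - \frac{8 y}{2} = - 4 y$)
$D = 140$ ($D = 7 \left(\left(-4\right) \left(-5\right)\right) = 7 \cdot 20 = 140$)
$I{\left(W,M \right)} = 140 + M + W$ ($I{\left(W,M \right)} = \left(W + M\right) + 140 = \left(M + W\right) + 140 = 140 + M + W$)
$1579 - 957 I{\left(29,-27 \right)} = 1579 - 957 \left(140 - 27 + 29\right) = 1579 - 135894 = -134315$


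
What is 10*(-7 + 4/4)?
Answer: -60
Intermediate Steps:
10*(-7 + 4/4) = 10*(-7 + 4*(¼)) = 10*(-7 + 1) = 10*(-6) = -60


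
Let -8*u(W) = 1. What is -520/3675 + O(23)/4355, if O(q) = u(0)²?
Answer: -5797229/40971840 ≈ -0.14149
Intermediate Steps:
u(W) = -⅛ (u(W) = -⅛*1 = -⅛)
O(q) = 1/64 (O(q) = (-⅛)² = 1/64)
-520/3675 + O(23)/4355 = -520/3675 + (1/64)/4355 = -520*1/3675 + (1/64)*(1/4355) = -104/735 + 1/278720 = -5797229/40971840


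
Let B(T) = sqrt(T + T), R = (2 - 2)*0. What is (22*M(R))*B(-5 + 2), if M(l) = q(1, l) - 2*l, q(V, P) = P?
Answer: 0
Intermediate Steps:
R = 0 (R = 0*0 = 0)
B(T) = sqrt(2)*sqrt(T) (B(T) = sqrt(2*T) = sqrt(2)*sqrt(T))
M(l) = -l (M(l) = l - 2*l = -l)
(22*M(R))*B(-5 + 2) = (22*(-1*0))*(sqrt(2)*sqrt(-5 + 2)) = (22*0)*(sqrt(2)*sqrt(-3)) = 0*(sqrt(2)*(I*sqrt(3))) = 0*(I*sqrt(6)) = 0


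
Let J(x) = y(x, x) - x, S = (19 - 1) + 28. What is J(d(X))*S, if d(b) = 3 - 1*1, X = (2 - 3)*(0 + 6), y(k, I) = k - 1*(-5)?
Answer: 230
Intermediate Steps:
y(k, I) = 5 + k (y(k, I) = k + 5 = 5 + k)
X = -6 (X = -1*6 = -6)
d(b) = 2 (d(b) = 3 - 1 = 2)
S = 46 (S = 18 + 28 = 46)
J(x) = 5 (J(x) = (5 + x) - x = 5)
J(d(X))*S = 5*46 = 230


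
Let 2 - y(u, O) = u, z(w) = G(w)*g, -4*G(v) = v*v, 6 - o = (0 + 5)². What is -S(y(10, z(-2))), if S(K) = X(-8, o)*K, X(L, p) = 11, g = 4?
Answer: 88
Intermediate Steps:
o = -19 (o = 6 - (0 + 5)² = 6 - 1*5² = 6 - 1*25 = 6 - 25 = -19)
G(v) = -v²/4 (G(v) = -v*v/4 = -v²/4)
z(w) = -w² (z(w) = -w²/4*4 = -w²)
y(u, O) = 2 - u
S(K) = 11*K
-S(y(10, z(-2))) = -11*(2 - 1*10) = -11*(2 - 10) = -11*(-8) = -1*(-88) = 88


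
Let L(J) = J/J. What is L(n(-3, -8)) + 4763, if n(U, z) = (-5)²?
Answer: 4764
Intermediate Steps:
n(U, z) = 25
L(J) = 1
L(n(-3, -8)) + 4763 = 1 + 4763 = 4764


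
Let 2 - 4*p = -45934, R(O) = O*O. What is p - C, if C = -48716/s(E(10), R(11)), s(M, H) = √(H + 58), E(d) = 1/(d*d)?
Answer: 11484 + 48716*√179/179 ≈ 15125.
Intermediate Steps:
R(O) = O²
E(d) = d⁻²
s(M, H) = √(58 + H)
p = 11484 (p = ½ - ¼*(-45934) = ½ + 22967/2 = 11484)
C = -48716*√179/179 (C = -48716/√(58 + 11²) = -48716/√(58 + 121) = -48716*√179/179 ≈ -3641.2)
p - C = 11484 - (-48716)*√179/179 = 11484 + 48716*√179/179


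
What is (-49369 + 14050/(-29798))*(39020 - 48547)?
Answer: 7007639687412/14899 ≈ 4.7034e+8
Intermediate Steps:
(-49369 + 14050/(-29798))*(39020 - 48547) = (-49369 + 14050*(-1/29798))*(-9527) = (-49369 - 7025/14899)*(-9527) = -735555756/14899*(-9527) = 7007639687412/14899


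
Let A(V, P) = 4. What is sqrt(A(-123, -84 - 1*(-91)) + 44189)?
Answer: sqrt(44193) ≈ 210.22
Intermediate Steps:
sqrt(A(-123, -84 - 1*(-91)) + 44189) = sqrt(4 + 44189) = sqrt(44193)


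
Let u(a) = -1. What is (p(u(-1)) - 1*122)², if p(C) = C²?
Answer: 14641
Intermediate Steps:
(p(u(-1)) - 1*122)² = ((-1)² - 1*122)² = (1 - 122)² = (-121)² = 14641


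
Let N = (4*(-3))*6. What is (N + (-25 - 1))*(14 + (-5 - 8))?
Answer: -98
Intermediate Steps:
N = -72 (N = -12*6 = -72)
(N + (-25 - 1))*(14 + (-5 - 8)) = (-72 + (-25 - 1))*(14 + (-5 - 8)) = (-72 - 26)*(14 - 13) = -98*1 = -98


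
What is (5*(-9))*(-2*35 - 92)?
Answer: 7290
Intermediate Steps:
(5*(-9))*(-2*35 - 92) = -45*(-70 - 92) = -45*(-162) = 7290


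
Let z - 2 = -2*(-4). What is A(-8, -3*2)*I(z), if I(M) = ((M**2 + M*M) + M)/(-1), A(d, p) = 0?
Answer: 0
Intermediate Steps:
z = 10 (z = 2 - 2*(-4) = 2 + 8 = 10)
I(M) = -M - 2*M**2 (I(M) = ((M**2 + M**2) + M)*(-1) = (2*M**2 + M)*(-1) = (M + 2*M**2)*(-1) = -M - 2*M**2)
A(-8, -3*2)*I(z) = 0*(-1*10*(1 + 2*10)) = 0*(-1*10*(1 + 20)) = 0*(-1*10*21) = 0*(-210) = 0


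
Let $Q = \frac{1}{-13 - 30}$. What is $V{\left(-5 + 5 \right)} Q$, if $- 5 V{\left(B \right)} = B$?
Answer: $0$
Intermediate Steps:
$V{\left(B \right)} = - \frac{B}{5}$
$Q = - \frac{1}{43}$ ($Q = \frac{1}{-43} = - \frac{1}{43} \approx -0.023256$)
$V{\left(-5 + 5 \right)} Q = - \frac{-5 + 5}{5} \left(- \frac{1}{43}\right) = \left(- \frac{1}{5}\right) 0 \left(- \frac{1}{43}\right) = 0 \left(- \frac{1}{43}\right) = 0$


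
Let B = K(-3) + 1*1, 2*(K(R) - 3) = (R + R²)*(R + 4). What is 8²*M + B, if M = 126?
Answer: 8071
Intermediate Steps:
K(R) = 3 + (4 + R)*(R + R²)/2 (K(R) = 3 + ((R + R²)*(R + 4))/2 = 3 + ((R + R²)*(4 + R))/2 = 3 + ((4 + R)*(R + R²))/2 = 3 + (4 + R)*(R + R²)/2)
B = 7 (B = (3 + (½)*(-3)³ + 2*(-3) + (5/2)*(-3)²) + 1*1 = (3 + (½)*(-27) - 6 + (5/2)*9) + 1 = (3 - 27/2 - 6 + 45/2) + 1 = 6 + 1 = 7)
8²*M + B = 8²*126 + 7 = 64*126 + 7 = 8064 + 7 = 8071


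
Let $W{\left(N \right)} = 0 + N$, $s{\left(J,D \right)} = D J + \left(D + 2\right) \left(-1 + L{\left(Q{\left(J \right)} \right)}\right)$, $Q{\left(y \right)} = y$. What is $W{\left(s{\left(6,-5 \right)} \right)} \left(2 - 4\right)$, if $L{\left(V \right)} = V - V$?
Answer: $54$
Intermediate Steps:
$L{\left(V \right)} = 0$
$s{\left(J,D \right)} = -2 - D + D J$ ($s{\left(J,D \right)} = D J + \left(D + 2\right) \left(-1 + 0\right) = D J + \left(2 + D\right) \left(-1\right) = D J - \left(2 + D\right) = -2 - D + D J$)
$W{\left(N \right)} = N$
$W{\left(s{\left(6,-5 \right)} \right)} \left(2 - 4\right) = \left(-2 - -5 - 30\right) \left(2 - 4\right) = \left(-2 + 5 - 30\right) \left(-2\right) = \left(-27\right) \left(-2\right) = 54$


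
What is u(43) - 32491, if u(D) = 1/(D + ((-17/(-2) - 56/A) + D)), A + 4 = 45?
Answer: -248133685/7637 ≈ -32491.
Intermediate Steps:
A = 41 (A = -4 + 45 = 41)
u(D) = 1/(585/82 + 2*D) (u(D) = 1/(D + ((-17/(-2) - 56/41) + D)) = 1/(D + ((-17*(-1/2) - 56*1/41) + D)) = 1/(D + ((17/2 - 56/41) + D)) = 1/(D + (585/82 + D)) = 1/(585/82 + 2*D))
u(43) - 32491 = 82/(585 + 164*43) - 32491 = 82/(585 + 7052) - 32491 = 82/7637 - 32491 = -248133685/7637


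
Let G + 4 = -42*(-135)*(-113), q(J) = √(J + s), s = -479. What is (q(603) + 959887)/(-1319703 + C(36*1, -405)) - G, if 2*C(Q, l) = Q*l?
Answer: 850222033115/1326993 - 2*√31/1326993 ≈ 6.4071e+5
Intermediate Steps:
C(Q, l) = Q*l/2 (C(Q, l) = (Q*l)/2 = Q*l/2)
q(J) = √(-479 + J) (q(J) = √(J - 479) = √(-479 + J))
G = -640714 (G = -4 - 42*(-135)*(-113) = -4 + 5670*(-113) = -4 - 640710 = -640714)
(q(603) + 959887)/(-1319703 + C(36*1, -405)) - G = (√(-479 + 603) + 959887)/(-1319703 + (½)*(36*1)*(-405)) - 1*(-640714) = (√124 + 959887)/(-1319703 + (½)*36*(-405)) + 640714 = (2*√31 + 959887)/(-1319703 - 7290) + 640714 = (959887 + 2*√31)/(-1326993) + 640714 = (959887 + 2*√31)*(-1/1326993) + 640714 = (-959887/1326993 - 2*√31/1326993) + 640714 = 850222033115/1326993 - 2*√31/1326993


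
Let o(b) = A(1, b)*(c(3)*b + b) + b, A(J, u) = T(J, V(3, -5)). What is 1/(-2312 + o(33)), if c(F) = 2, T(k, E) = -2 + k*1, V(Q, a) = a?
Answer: -1/2378 ≈ -0.00042052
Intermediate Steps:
T(k, E) = -2 + k
A(J, u) = -2 + J
o(b) = -2*b (o(b) = (-2 + 1)*(2*b + b) + b = -3*b + b = -2*b)
1/(-2312 + o(33)) = 1/(-2312 - 2*33) = 1/(-2312 - 66) = 1/(-2378) = -1/2378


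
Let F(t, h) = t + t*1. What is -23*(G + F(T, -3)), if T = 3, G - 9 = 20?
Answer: -805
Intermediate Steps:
G = 29 (G = 9 + 20 = 29)
F(t, h) = 2*t (F(t, h) = t + t = 2*t)
-23*(G + F(T, -3)) = -23*(29 + 2*3) = -23*(29 + 6) = -23*35 = -805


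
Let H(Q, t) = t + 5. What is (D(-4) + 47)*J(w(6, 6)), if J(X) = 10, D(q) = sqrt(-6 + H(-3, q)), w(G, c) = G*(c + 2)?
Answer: 470 + 10*I*sqrt(5) ≈ 470.0 + 22.361*I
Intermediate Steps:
H(Q, t) = 5 + t
w(G, c) = G*(2 + c)
D(q) = sqrt(-1 + q) (D(q) = sqrt(-6 + (5 + q)) = sqrt(-1 + q))
(D(-4) + 47)*J(w(6, 6)) = (sqrt(-1 - 4) + 47)*10 = (sqrt(-5) + 47)*10 = (I*sqrt(5) + 47)*10 = (47 + I*sqrt(5))*10 = 470 + 10*I*sqrt(5)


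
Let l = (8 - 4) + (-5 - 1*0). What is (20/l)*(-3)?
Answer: 60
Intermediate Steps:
l = -1 (l = 4 + (-5 + 0) = 4 - 5 = -1)
(20/l)*(-3) = (20/(-1))*(-3) = -1*20*(-3) = -20*(-3) = 60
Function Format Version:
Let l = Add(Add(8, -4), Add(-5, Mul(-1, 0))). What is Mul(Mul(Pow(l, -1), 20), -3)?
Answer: 60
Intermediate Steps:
l = -1 (l = Add(4, Add(-5, 0)) = Add(4, -5) = -1)
Mul(Mul(Pow(l, -1), 20), -3) = Mul(Mul(Pow(-1, -1), 20), -3) = Mul(Mul(-1, 20), -3) = Mul(-20, -3) = 60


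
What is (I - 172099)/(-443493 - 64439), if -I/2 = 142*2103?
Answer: 769351/507932 ≈ 1.5147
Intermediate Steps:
I = -597252 (I = -284*2103 = -2*298626 = -597252)
(I - 172099)/(-443493 - 64439) = (-597252 - 172099)/(-443493 - 64439) = -769351/(-507932) = -769351*(-1/507932) = 769351/507932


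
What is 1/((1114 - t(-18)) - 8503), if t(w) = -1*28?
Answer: -1/7361 ≈ -0.00013585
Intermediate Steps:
t(w) = -28
1/((1114 - t(-18)) - 8503) = 1/((1114 - 1*(-28)) - 8503) = 1/((1114 + 28) - 8503) = 1/(1142 - 8503) = 1/(-7361) = -1/7361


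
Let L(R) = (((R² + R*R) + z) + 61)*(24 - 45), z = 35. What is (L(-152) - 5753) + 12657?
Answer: -965480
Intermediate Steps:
L(R) = -2016 - 42*R² (L(R) = (((R² + R*R) + 35) + 61)*(24 - 45) = (((R² + R²) + 35) + 61)*(-21) = ((2*R² + 35) + 61)*(-21) = ((35 + 2*R²) + 61)*(-21) = (96 + 2*R²)*(-21) = -2016 - 42*R²)
(L(-152) - 5753) + 12657 = ((-2016 - 42*(-152)²) - 5753) + 12657 = ((-2016 - 42*23104) - 5753) + 12657 = ((-2016 - 970368) - 5753) + 12657 = (-972384 - 5753) + 12657 = -978137 + 12657 = -965480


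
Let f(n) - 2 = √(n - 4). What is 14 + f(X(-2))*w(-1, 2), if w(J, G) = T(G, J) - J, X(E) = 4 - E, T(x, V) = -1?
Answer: 14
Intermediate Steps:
w(J, G) = -1 - J
f(n) = 2 + √(-4 + n) (f(n) = 2 + √(n - 4) = 2 + √(-4 + n))
14 + f(X(-2))*w(-1, 2) = 14 + (2 + √(-4 + (4 - 1*(-2))))*(-1 - 1*(-1)) = 14 + (2 + √(-4 + (4 + 2)))*(-1 + 1) = 14 + (2 + √(-4 + 6))*0 = 14 + (2 + √2)*0 = 14 + 0 = 14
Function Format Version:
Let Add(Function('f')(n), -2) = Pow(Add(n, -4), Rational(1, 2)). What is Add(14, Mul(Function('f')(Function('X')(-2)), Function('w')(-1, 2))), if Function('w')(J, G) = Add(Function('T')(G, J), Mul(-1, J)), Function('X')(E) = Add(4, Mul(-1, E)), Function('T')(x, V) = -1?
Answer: 14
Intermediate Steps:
Function('w')(J, G) = Add(-1, Mul(-1, J))
Function('f')(n) = Add(2, Pow(Add(-4, n), Rational(1, 2))) (Function('f')(n) = Add(2, Pow(Add(n, -4), Rational(1, 2))) = Add(2, Pow(Add(-4, n), Rational(1, 2))))
Add(14, Mul(Function('f')(Function('X')(-2)), Function('w')(-1, 2))) = Add(14, Mul(Add(2, Pow(Add(-4, Add(4, Mul(-1, -2))), Rational(1, 2))), Add(-1, Mul(-1, -1)))) = Add(14, Mul(Add(2, Pow(Add(-4, Add(4, 2)), Rational(1, 2))), Add(-1, 1))) = Add(14, Mul(Add(2, Pow(Add(-4, 6), Rational(1, 2))), 0)) = Add(14, Mul(Add(2, Pow(2, Rational(1, 2))), 0)) = Add(14, 0) = 14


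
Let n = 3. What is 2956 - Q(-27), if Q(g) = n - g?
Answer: 2926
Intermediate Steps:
Q(g) = 3 - g
2956 - Q(-27) = 2956 - (3 - 1*(-27)) = 2956 - (3 + 27) = 2956 - 1*30 = 2956 - 30 = 2926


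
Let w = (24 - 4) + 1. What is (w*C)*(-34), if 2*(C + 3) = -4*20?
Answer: 30702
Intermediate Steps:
C = -43 (C = -3 + (-4*20)/2 = -3 + (½)*(-80) = -3 - 40 = -43)
w = 21 (w = 20 + 1 = 21)
(w*C)*(-34) = (21*(-43))*(-34) = -903*(-34) = 30702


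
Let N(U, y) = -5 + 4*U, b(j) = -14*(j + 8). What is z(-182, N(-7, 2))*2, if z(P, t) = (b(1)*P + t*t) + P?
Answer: 47678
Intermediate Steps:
b(j) = -112 - 14*j (b(j) = -14*(8 + j) = -112 - 14*j)
z(P, t) = t² - 125*P (z(P, t) = ((-112 - 14*1)*P + t*t) + P = ((-112 - 14)*P + t²) + P = (-126*P + t²) + P = (t² - 126*P) + P = t² - 125*P)
z(-182, N(-7, 2))*2 = ((-5 + 4*(-7))² - 125*(-182))*2 = ((-5 - 28)² + 22750)*2 = ((-33)² + 22750)*2 = (1089 + 22750)*2 = 23839*2 = 47678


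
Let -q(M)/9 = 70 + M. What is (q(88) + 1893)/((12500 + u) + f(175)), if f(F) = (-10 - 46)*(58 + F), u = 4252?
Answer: 471/3704 ≈ 0.12716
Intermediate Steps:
q(M) = -630 - 9*M (q(M) = -9*(70 + M) = -630 - 9*M)
f(F) = -3248 - 56*F (f(F) = -56*(58 + F) = -3248 - 56*F)
(q(88) + 1893)/((12500 + u) + f(175)) = ((-630 - 9*88) + 1893)/((12500 + 4252) + (-3248 - 56*175)) = ((-630 - 792) + 1893)/(16752 + (-3248 - 9800)) = (-1422 + 1893)/(16752 - 13048) = 471/3704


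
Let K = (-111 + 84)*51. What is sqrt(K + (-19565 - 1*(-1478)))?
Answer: 2*I*sqrt(4866) ≈ 139.51*I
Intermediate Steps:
K = -1377 (K = -27*51 = -1377)
sqrt(K + (-19565 - 1*(-1478))) = sqrt(-1377 + (-19565 - 1*(-1478))) = sqrt(-1377 + (-19565 + 1478)) = sqrt(-1377 - 18087) = sqrt(-19464) = 2*I*sqrt(4866)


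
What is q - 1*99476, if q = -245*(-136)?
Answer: -66156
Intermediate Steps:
q = 33320
q - 1*99476 = 33320 - 1*99476 = 33320 - 99476 = -66156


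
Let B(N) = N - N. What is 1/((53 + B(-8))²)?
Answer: 1/2809 ≈ 0.00035600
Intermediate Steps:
B(N) = 0
1/((53 + B(-8))²) = 1/((53 + 0)²) = 1/(53²) = 1/2809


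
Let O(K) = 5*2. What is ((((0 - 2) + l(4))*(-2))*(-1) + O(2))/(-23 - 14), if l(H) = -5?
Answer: 4/37 ≈ 0.10811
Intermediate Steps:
O(K) = 10
((((0 - 2) + l(4))*(-2))*(-1) + O(2))/(-23 - 14) = ((((0 - 2) - 5)*(-2))*(-1) + 10)/(-23 - 14) = (((-2 - 5)*(-2))*(-1) + 10)/(-37) = -(-7*(-2)*(-1) + 10)/37 = -(14*(-1) + 10)/37 = -(-14 + 10)/37 = -1/37*(-4) = 4/37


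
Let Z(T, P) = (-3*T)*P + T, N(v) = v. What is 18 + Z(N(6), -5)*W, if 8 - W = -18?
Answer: 2514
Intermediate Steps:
W = 26 (W = 8 - 1*(-18) = 8 + 18 = 26)
Z(T, P) = T - 3*P*T (Z(T, P) = -3*P*T + T = T - 3*P*T)
18 + Z(N(6), -5)*W = 18 + (6*(1 - 3*(-5)))*26 = 18 + (6*(1 + 15))*26 = 18 + (6*16)*26 = 18 + 96*26 = 18 + 2496 = 2514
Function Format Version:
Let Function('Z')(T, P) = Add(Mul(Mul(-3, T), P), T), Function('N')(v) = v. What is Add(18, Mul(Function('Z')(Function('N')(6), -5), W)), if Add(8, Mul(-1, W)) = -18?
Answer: 2514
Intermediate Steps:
W = 26 (W = Add(8, Mul(-1, -18)) = Add(8, 18) = 26)
Function('Z')(T, P) = Add(T, Mul(-3, P, T)) (Function('Z')(T, P) = Add(Mul(-3, P, T), T) = Add(T, Mul(-3, P, T)))
Add(18, Mul(Function('Z')(Function('N')(6), -5), W)) = Add(18, Mul(Mul(6, Add(1, Mul(-3, -5))), 26)) = Add(18, Mul(Mul(6, Add(1, 15)), 26)) = Add(18, Mul(Mul(6, 16), 26)) = Add(18, Mul(96, 26)) = Add(18, 2496) = 2514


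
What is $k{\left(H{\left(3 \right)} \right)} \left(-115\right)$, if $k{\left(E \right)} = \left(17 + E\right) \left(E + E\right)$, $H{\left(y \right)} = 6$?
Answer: $-31740$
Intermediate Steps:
$k{\left(E \right)} = 2 E \left(17 + E\right)$ ($k{\left(E \right)} = \left(17 + E\right) 2 E = 2 E \left(17 + E\right)$)
$k{\left(H{\left(3 \right)} \right)} \left(-115\right) = 2 \cdot 6 \left(17 + 6\right) \left(-115\right) = 2 \cdot 6 \cdot 23 \left(-115\right) = 276 \left(-115\right) = -31740$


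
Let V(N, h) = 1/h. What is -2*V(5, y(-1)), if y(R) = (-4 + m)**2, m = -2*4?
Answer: -1/72 ≈ -0.013889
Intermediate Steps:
m = -8
y(R) = 144 (y(R) = (-4 - 8)**2 = (-12)**2 = 144)
-2*V(5, y(-1)) = -2/144 = -2*1/144 = -1/72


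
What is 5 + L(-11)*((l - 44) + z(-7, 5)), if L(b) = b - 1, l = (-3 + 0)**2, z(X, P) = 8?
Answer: 329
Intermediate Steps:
l = 9 (l = (-3)**2 = 9)
L(b) = -1 + b
5 + L(-11)*((l - 44) + z(-7, 5)) = 5 + (-1 - 11)*((9 - 44) + 8) = 5 - 12*(-35 + 8) = 5 - 12*(-27) = 5 + 324 = 329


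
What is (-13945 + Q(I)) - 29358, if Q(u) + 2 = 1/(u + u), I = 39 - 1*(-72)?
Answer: -9613709/222 ≈ -43305.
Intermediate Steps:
I = 111 (I = 39 + 72 = 111)
Q(u) = -2 + 1/(2*u) (Q(u) = -2 + 1/(u + u) = -2 + 1/(2*u))
(-13945 + Q(I)) - 29358 = (-13945 + (-2 + (1/2)/111)) - 29358 = (-13945 + (-2 + (1/2)*(1/111))) - 29358 = (-13945 + (-2 + 1/222)) - 29358 = (-13945 - 443/222) - 29358 = -3096233/222 - 29358 = -9613709/222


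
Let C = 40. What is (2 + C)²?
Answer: 1764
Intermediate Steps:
(2 + C)² = (2 + 40)² = 42² = 1764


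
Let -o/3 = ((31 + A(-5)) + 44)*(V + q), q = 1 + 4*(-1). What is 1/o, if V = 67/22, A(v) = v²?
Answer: -11/150 ≈ -0.073333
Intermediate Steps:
q = -3 (q = 1 - 4 = -3)
V = 67/22 (V = 67*(1/22) = 67/22 ≈ 3.0455)
o = -150/11 (o = -3*((31 + (-5)²) + 44)*(67/22 - 3) = -3*((31 + 25) + 44)/22 = -3*(56 + 44)/22 = -300/22 = -3*50/11 = -150/11 ≈ -13.636)
1/o = 1/(-150/11) = -11/150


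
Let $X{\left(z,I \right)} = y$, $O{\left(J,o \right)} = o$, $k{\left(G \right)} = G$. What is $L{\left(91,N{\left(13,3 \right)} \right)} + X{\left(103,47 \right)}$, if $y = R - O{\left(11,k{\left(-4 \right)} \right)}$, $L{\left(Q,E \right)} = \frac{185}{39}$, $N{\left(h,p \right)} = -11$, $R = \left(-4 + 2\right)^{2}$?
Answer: $\frac{497}{39} \approx 12.744$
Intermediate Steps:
$R = 4$ ($R = \left(-2\right)^{2} = 4$)
$L{\left(Q,E \right)} = \frac{185}{39}$ ($L{\left(Q,E \right)} = 185 \cdot \frac{1}{39} = \frac{185}{39}$)
$y = 8$ ($y = 4 - -4 = 4 + 4 = 8$)
$X{\left(z,I \right)} = 8$
$L{\left(91,N{\left(13,3 \right)} \right)} + X{\left(103,47 \right)} = \frac{185}{39} + 8 = \frac{497}{39}$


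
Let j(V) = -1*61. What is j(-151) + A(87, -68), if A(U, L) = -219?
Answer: -280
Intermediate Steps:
j(V) = -61
j(-151) + A(87, -68) = -61 - 219 = -280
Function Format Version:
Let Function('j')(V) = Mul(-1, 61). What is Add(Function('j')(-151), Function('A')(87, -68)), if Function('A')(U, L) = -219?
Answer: -280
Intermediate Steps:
Function('j')(V) = -61
Add(Function('j')(-151), Function('A')(87, -68)) = Add(-61, -219) = -280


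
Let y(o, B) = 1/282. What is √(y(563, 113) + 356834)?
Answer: √28376867298/282 ≈ 597.36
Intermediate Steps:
y(o, B) = 1/282
√(y(563, 113) + 356834) = √(1/282 + 356834) = √(100627189/282) = √28376867298/282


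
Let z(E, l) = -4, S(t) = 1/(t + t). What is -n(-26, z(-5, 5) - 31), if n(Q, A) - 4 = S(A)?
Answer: -279/70 ≈ -3.9857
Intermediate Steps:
S(t) = 1/(2*t)
n(Q, A) = 4 + 1/(2*A)
-n(-26, z(-5, 5) - 31) = -(4 + 1/(2*(-4 - 31))) = -(4 + (1/2)/(-35)) = -(4 + (1/2)*(-1/35)) = -(4 - 1/70) = -1*279/70 = -279/70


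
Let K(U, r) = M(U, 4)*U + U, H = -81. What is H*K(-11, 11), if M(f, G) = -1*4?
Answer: -2673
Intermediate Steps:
M(f, G) = -4
K(U, r) = -3*U (K(U, r) = -4*U + U = -3*U)
H*K(-11, 11) = -(-243)*(-11) = -81*33 = -2673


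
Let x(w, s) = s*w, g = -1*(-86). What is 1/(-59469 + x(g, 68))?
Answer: -1/53621 ≈ -1.8649e-5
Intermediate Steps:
g = 86
1/(-59469 + x(g, 68)) = 1/(-59469 + 68*86) = 1/(-59469 + 5848) = 1/(-53621) = -1/53621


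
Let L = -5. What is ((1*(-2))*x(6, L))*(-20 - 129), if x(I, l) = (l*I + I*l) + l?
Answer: -19370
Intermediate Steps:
x(I, l) = l + 2*I*l (x(I, l) = (I*l + I*l) + l = 2*I*l + l = l + 2*I*l)
((1*(-2))*x(6, L))*(-20 - 129) = ((1*(-2))*(-5*(1 + 2*6)))*(-20 - 129) = -(-10)*(1 + 12)*(-149) = -(-10)*13*(-149) = -2*(-65)*(-149) = 130*(-149) = -19370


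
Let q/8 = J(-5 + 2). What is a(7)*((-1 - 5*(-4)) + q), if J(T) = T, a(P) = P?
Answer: -35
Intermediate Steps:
q = -24 (q = 8*(-5 + 2) = 8*(-3) = -24)
a(7)*((-1 - 5*(-4)) + q) = 7*((-1 - 5*(-4)) - 24) = 7*((-1 + 20) - 24) = 7*(19 - 24) = 7*(-5) = -35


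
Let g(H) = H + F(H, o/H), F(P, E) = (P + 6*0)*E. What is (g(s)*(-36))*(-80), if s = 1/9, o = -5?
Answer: -14080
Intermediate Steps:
F(P, E) = E*P (F(P, E) = (P + 0)*E = P*E = E*P)
s = 1/9 (s = 1*(1/9) = 1/9 ≈ 0.11111)
g(H) = -5 + H (g(H) = H + (-5/H)*H = H - 5 = -5 + H)
(g(s)*(-36))*(-80) = ((-5 + 1/9)*(-36))*(-80) = -44/9*(-36)*(-80) = 176*(-80) = -14080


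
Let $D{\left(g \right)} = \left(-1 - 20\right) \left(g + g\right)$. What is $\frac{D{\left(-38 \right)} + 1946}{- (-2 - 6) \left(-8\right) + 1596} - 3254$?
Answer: $- \frac{2490793}{766} \approx -3251.7$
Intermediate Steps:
$D{\left(g \right)} = - 42 g$ ($D{\left(g \right)} = - 21 \cdot 2 g = - 42 g$)
$\frac{D{\left(-38 \right)} + 1946}{- (-2 - 6) \left(-8\right) + 1596} - 3254 = \frac{\left(-42\right) \left(-38\right) + 1946}{- (-2 - 6) \left(-8\right) + 1596} - 3254 = \frac{1596 + 1946}{\left(-1\right) \left(-8\right) \left(-8\right) + 1596} - 3254 = \frac{3542}{8 \left(-8\right) + 1596} - 3254 = \frac{3542}{-64 + 1596} - 3254 = \frac{3542}{1532} - 3254 = 3542 \cdot \frac{1}{1532} - 3254 = \frac{1771}{766} - 3254 = - \frac{2490793}{766}$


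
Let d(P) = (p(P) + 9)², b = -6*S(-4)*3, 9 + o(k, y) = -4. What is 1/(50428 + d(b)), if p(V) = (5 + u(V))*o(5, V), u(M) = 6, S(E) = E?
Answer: 1/68384 ≈ 1.4623e-5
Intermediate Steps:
o(k, y) = -13 (o(k, y) = -9 - 4 = -13)
p(V) = -143 (p(V) = (5 + 6)*(-13) = 11*(-13) = -143)
b = 72 (b = -6*(-4)*3 = 24*3 = 72)
d(P) = 17956 (d(P) = (-143 + 9)² = (-134)² = 17956)
1/(50428 + d(b)) = 1/(50428 + 17956) = 1/68384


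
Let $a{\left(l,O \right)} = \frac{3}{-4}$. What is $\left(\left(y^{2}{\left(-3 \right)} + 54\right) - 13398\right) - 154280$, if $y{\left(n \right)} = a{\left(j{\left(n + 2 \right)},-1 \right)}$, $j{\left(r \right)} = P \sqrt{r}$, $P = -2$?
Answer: $- \frac{2681975}{16} \approx -1.6762 \cdot 10^{5}$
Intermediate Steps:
$j{\left(r \right)} = - 2 \sqrt{r}$
$a{\left(l,O \right)} = - \frac{3}{4}$ ($a{\left(l,O \right)} = 3 \left(- \frac{1}{4}\right) = - \frac{3}{4}$)
$y{\left(n \right)} = - \frac{3}{4}$
$\left(\left(y^{2}{\left(-3 \right)} + 54\right) - 13398\right) - 154280 = \left(\left(\left(- \frac{3}{4}\right)^{2} + 54\right) - 13398\right) - 154280 = \left(\left(\frac{9}{16} + 54\right) - 13398\right) - 154280 = \left(\frac{873}{16} - 13398\right) - 154280 = - \frac{213495}{16} - 154280 = - \frac{2681975}{16}$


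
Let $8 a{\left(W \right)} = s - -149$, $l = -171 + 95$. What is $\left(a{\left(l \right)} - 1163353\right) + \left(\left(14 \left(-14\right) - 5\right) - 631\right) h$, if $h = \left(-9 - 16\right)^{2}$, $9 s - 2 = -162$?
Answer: $- \frac{121200235}{72} \approx -1.6833 \cdot 10^{6}$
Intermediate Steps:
$s = - \frac{160}{9}$ ($s = \frac{2}{9} + \frac{1}{9} \left(-162\right) = \frac{2}{9} - 18 = - \frac{160}{9} \approx -17.778$)
$h = 625$ ($h = \left(-25\right)^{2} = 625$)
$l = -76$
$a{\left(W \right)} = \frac{1181}{72}$ ($a{\left(W \right)} = \frac{- \frac{160}{9} - -149}{8} = \frac{- \frac{160}{9} + 149}{8} = \frac{1}{8} \cdot \frac{1181}{9} = \frac{1181}{72}$)
$\left(a{\left(l \right)} - 1163353\right) + \left(\left(14 \left(-14\right) - 5\right) - 631\right) h = \left(\frac{1181}{72} - 1163353\right) + \left(\left(14 \left(-14\right) - 5\right) - 631\right) 625 = - \frac{83760235}{72} + \left(\left(-196 - 5\right) - 631\right) 625 = - \frac{83760235}{72} + \left(-201 - 631\right) 625 = - \frac{83760235}{72} - 520000 = - \frac{121200235}{72}$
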